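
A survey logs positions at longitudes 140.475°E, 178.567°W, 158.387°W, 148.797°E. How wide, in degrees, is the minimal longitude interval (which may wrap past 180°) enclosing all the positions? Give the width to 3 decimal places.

Sort the longitudes: -178.567°, -158.387°, +140.475°, +148.797°.
Eastward gaps between consecutive values (wrapping around): 20.180°, 298.862°, 8.322°, 32.636°.
Largest gap = 298.862° ⇒ minimal covering band is its complement: 360° − 298.862° = 61.138°.
Band runs from +140.475° eastward to -158.387°, crossing the antimeridian.

61.138°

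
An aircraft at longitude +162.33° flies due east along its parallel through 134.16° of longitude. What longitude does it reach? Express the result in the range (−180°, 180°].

-63.51°

Start at +162.33°; shift +134.16° → +296.49°.
+296.49° lies outside (−180°, 180°]; subtract 360° → -63.51°.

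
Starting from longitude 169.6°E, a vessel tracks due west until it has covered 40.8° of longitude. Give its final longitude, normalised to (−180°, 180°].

Start at +169.6°; shift −40.8° → +128.8°.
+128.8° already lies in (−180°, 180°].

128.8°E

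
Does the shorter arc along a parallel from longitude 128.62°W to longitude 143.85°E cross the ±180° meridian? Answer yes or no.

Naïve |143.85 − -128.62| = 272.47° > 180°, so the shorter arc goes the other way round — across 180°.
Signed shortest Δλ = ((143.85 − -128.62 + 180) mod 360) − 180 = -87.53°.
Going west by 87.53° from -128.62° passes through 180° before reaching +143.85°.

Yes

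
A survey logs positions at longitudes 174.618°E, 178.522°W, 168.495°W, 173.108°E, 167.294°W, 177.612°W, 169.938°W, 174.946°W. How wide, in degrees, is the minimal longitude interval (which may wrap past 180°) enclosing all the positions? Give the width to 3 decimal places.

19.598°

Sort the longitudes: -178.522°, -177.612°, -174.946°, -169.938°, -168.495°, -167.294°, +173.108°, +174.618°.
Eastward gaps between consecutive values (wrapping around): 0.910°, 2.666°, 5.008°, 1.443°, 1.201°, 340.402°, 1.510°, 6.860°.
Largest gap = 340.402° ⇒ minimal covering band is its complement: 360° − 340.402° = 19.598°.
Band runs from +173.108° eastward to -167.294°, crossing the antimeridian.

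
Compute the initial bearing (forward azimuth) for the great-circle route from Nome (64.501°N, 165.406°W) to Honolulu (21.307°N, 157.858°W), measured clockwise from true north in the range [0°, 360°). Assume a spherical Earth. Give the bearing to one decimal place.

169.8°

Δλ = -157.858 − -165.406 = 7.548°.
θ = atan2( sin Δλ · cos φ₂ , cos φ₁ · sin φ₂ − sin φ₁ · cos φ₂ · cos Δλ )
  = atan2(0.12238, -0.67718) = 169.756° → normalised to [0°, 360°): 169.756°.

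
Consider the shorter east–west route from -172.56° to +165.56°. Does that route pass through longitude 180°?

Yes

Naïve |165.56 − -172.56| = 338.12° > 180°, so the shorter arc goes the other way round — across 180°.
Signed shortest Δλ = ((165.56 − -172.56 + 180) mod 360) − 180 = -21.88°.
Going west by 21.88° from -172.56° passes through 180° before reaching +165.56°.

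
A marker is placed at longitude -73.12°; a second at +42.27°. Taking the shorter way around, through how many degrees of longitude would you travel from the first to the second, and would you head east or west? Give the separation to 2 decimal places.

Raw difference: 42.27 − -73.12 = 115.39°.
Normalise into (−180°, 180°]: 115.39° stays 115.39°.
Positive ⇒ the second point lies to the east; separation 115.39°.

115.39° east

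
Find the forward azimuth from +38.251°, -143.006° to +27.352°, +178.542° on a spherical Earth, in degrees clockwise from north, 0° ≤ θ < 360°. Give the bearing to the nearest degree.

263°

Δλ = 178.542 − -143.006 = 321.548°; wrapped into (−180°, 180°]: -38.452°.
θ = atan2( sin Δλ · cos φ₂ , cos φ₁ · sin φ₂ − sin φ₁ · cos φ₂ · cos Δλ )
  = atan2(-0.55234, -0.06982) = -97.205° → normalised to [0°, 360°): 262.795°.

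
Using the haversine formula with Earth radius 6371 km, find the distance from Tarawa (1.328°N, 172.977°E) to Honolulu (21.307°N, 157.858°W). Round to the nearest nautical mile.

Δλ = -157.858 − 172.977 = -330.835°; wrapped into (−180°, 180°]: 29.165°.
Δφ = 21.307 − 1.328 = 19.979°.
a = sin²(Δφ/2) + cos φ₁ · cos φ₂ · sin²(Δλ/2) = 0.089132.
c = 2·atan2(√a, √(1−a)) = 0.60635 rad → d = 6371·c ≈ 3863.03 km ≈ 2085.87 nmi.

2086 nmi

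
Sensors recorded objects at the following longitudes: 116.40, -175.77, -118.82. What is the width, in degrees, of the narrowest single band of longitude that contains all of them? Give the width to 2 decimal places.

Sort the longitudes: -175.77°, -118.82°, +116.40°.
Eastward gaps between consecutive values (wrapping around): 56.95°, 235.22°, 67.83°.
Largest gap = 235.22° ⇒ minimal covering band is its complement: 360° − 235.22° = 124.78°.
Band runs from +116.40° eastward to -118.82°, crossing the antimeridian.

124.78°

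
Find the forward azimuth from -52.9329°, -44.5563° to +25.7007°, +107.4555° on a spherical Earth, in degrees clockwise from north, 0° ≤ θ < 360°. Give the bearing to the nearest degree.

131°

Δλ = 107.4555 − -44.5563 = 152.0118°.
θ = atan2( sin Δλ · cos φ₂ , cos φ₁ · sin φ₂ − sin φ₁ · cos φ₂ · cos Δλ )
  = atan2(0.42286, -0.37351) = 131.454° → normalised to [0°, 360°): 131.454°.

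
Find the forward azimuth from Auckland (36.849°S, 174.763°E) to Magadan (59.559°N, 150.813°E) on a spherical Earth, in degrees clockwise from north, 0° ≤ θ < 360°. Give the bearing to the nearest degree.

348°

Δλ = 150.813 − 174.763 = -23.950°.
θ = atan2( sin Δλ · cos φ₂ , cos φ₁ · sin φ₂ − sin φ₁ · cos φ₂ · cos Δλ )
  = atan2(-0.20567, 0.96759) = -12.000° → normalised to [0°, 360°): 348.000°.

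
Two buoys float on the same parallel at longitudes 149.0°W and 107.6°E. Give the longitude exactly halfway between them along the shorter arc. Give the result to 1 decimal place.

159.3°E

Signed shortest Δλ from -149.0° to +107.6° is -103.4°.
Midpoint longitude = -149.0° + (-103.4°)/2 = -149.0° − 51.7° = -200.7°.
Normalise into (−180°, 180°]: +159.3°.
(The naïve average (-149.0 + +107.6)/2 = -20.7° is on the wrong side of the globe.)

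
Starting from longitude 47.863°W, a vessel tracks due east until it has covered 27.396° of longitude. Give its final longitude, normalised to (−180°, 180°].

Start at -47.863°; shift +27.396° → -20.467°.
-20.467° already lies in (−180°, 180°].

20.467°W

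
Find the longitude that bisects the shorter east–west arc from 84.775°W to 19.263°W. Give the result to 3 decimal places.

Signed shortest Δλ from -84.775° to -19.263° is +65.512°.
Midpoint longitude = -84.775° + (+65.512°)/2 = -84.775° + 32.756° = -52.019°.

52.019°W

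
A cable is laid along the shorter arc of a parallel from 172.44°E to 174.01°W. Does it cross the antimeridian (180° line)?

Naïve |-174.01 − 172.44| = 346.45° > 180°, so the shorter arc goes the other way round — across 180°.
Signed shortest Δλ = ((-174.01 − 172.44 + 180) mod 360) − 180 = 13.55°.
Going east by 13.55° from +172.44° passes through 180° before reaching -174.01°.

Yes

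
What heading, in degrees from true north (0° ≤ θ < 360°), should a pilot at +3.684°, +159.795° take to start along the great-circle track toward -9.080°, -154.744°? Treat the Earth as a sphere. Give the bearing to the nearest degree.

106°

Δλ = -154.744 − 159.795 = -314.539°; wrapped into (−180°, 180°]: 45.461°.
θ = atan2( sin Δλ · cos φ₂ , cos φ₁ · sin φ₂ − sin φ₁ · cos φ₂ · cos Δλ )
  = atan2(0.70384, -0.20199) = 106.013° → normalised to [0°, 360°): 106.013°.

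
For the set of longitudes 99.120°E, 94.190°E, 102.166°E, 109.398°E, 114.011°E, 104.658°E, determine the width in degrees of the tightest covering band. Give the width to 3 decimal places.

Sort the longitudes: +94.190°, +99.120°, +102.166°, +104.658°, +109.398°, +114.011°.
Eastward gaps between consecutive values (wrapping around): 4.930°, 3.046°, 2.492°, 4.740°, 4.613°, 340.179°.
Largest gap = 340.179° ⇒ minimal covering band is its complement: 360° − 340.179° = 19.821°.
Band runs from +94.190° eastward to +114.011°.

19.821°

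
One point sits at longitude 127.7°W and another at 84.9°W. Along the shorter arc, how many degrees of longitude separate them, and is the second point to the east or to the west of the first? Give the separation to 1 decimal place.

Raw difference: -84.9 − -127.7 = 42.8°.
Normalise into (−180°, 180°]: 42.8° stays 42.8°.
Positive ⇒ the second point lies to the east; separation 42.8°.

42.8° east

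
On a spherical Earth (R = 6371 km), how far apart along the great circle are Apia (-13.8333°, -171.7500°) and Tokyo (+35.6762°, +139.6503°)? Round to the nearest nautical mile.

Δλ = 139.6503 − -171.7500 = 311.4003°; wrapped into (−180°, 180°]: -48.5997°.
Δφ = 35.6762 − -13.8333 = 49.5095°.
a = sin²(Δφ/2) + cos φ₁ · cos φ₂ · sin²(Δλ/2) = 0.308910.
c = 2·atan2(√a, √(1−a)) = 1.17864 rad → d = 6371·c ≈ 7509.13 km ≈ 4054.61 nmi.

4055 nmi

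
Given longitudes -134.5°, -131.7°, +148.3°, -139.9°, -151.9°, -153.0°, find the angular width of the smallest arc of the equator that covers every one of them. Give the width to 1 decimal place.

Sort the longitudes: -153.0°, -151.9°, -139.9°, -134.5°, -131.7°, +148.3°.
Eastward gaps between consecutive values (wrapping around): 1.1°, 12.0°, 5.4°, 2.8°, 280.0°, 58.7°.
Largest gap = 280.0° ⇒ minimal covering band is its complement: 360° − 280.0° = 80.0°.
Band runs from +148.3° eastward to -131.7°, crossing the antimeridian.

80.0°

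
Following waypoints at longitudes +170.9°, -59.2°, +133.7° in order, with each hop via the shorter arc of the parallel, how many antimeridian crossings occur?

2

Leg 1: +170.9° → -59.2°, shortest Δλ = 129.9° (east) — crosses 180°.
Leg 2: -59.2° → +133.7°, shortest Δλ = -167.1° (west) — crosses 180°.
Total crossings: 2.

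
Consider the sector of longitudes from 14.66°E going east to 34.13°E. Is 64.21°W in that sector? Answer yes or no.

No

Band width going east from +14.66° to +34.13°: ((34.13 − 14.66) mod 360) = 19.47°.
Offset of -64.21° east of the west edge: ((-64.21 − 14.66) mod 360) = 281.13°.
281.13° > 19.47° ⇒ outside.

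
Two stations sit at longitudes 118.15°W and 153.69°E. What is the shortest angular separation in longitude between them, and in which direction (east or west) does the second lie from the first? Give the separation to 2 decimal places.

Raw difference: 153.69 − -118.15 = 271.84°.
Normalise into (−180°, 180°]: 271.84° − 360° = -88.16°.
Negative ⇒ the second point lies to the west; separation 88.16°.

88.16° west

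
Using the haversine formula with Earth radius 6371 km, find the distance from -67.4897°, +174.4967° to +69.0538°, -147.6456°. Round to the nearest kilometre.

Δλ = -147.6456 − 174.4967 = -322.1423°; wrapped into (−180°, 180°]: 37.8577°.
Δφ = 69.0538 − -67.4897 = 136.5435°.
a = sin²(Δφ/2) + cos φ₁ · cos φ₂ · sin²(Δλ/2) = 0.877351.
c = 2·atan2(√a, √(1−a)) = 2.42600 rad → d = 6371·c ≈ 15456.02 km.

15456 km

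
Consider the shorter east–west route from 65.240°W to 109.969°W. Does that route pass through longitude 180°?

No

Signed shortest Δλ = ((-109.969 − -65.240 + 180) mod 360) − 180 = -44.729°.
Going west by 44.729° from -65.240° reaches -109.969° without touching 180°.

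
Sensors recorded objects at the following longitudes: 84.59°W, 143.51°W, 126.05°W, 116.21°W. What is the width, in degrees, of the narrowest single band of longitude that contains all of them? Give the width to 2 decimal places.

Sort the longitudes: -143.51°, -126.05°, -116.21°, -84.59°.
Eastward gaps between consecutive values (wrapping around): 17.46°, 9.84°, 31.62°, 301.08°.
Largest gap = 301.08° ⇒ minimal covering band is its complement: 360° − 301.08° = 58.92°.
Band runs from -143.51° eastward to -84.59°.

58.92°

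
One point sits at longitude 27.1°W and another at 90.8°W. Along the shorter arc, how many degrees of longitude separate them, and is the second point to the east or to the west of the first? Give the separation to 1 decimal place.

63.7° west

Raw difference: -90.8 − -27.1 = -63.7°.
Normalise into (−180°, 180°]: -63.7° stays -63.7°.
Negative ⇒ the second point lies to the west; separation 63.7°.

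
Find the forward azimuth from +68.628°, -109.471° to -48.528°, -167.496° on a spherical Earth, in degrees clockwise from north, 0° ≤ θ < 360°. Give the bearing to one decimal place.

Δλ = -167.496 − -109.471 = -58.025°.
θ = atan2( sin Δλ · cos φ₂ , cos φ₁ · sin φ₂ − sin φ₁ · cos φ₂ · cos Δλ )
  = atan2(-0.56178, -0.59963) = -136.867° → normalised to [0°, 360°): 223.133°.

223.1°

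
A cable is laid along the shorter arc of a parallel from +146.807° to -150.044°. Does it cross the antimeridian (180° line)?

Naïve |-150.044 − 146.807| = 296.851° > 180°, so the shorter arc goes the other way round — across 180°.
Signed shortest Δλ = ((-150.044 − 146.807 + 180) mod 360) − 180 = 63.149°.
Going east by 63.149° from +146.807° passes through 180° before reaching -150.044°.

Yes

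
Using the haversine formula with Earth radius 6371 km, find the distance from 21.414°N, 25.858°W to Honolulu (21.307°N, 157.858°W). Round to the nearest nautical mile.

Δλ = -157.858 − -25.858 = -132.000°.
Δφ = 21.307 − 21.414 = -0.107°.
a = sin²(Δφ/2) + cos φ₁ · cos φ₂ · sin²(Δλ/2) = 0.723846.
c = 2·atan2(√a, √(1−a)) = 2.03498 rad → d = 6371·c ≈ 12964.85 km ≈ 7000.46 nmi.

7000 nmi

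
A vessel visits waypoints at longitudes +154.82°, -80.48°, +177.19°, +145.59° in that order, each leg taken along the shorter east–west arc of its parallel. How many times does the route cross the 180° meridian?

2

Leg 1: +154.82° → -80.48°, shortest Δλ = 124.7° (east) — crosses 180°.
Leg 2: -80.48° → +177.19°, shortest Δλ = -102.33° (west) — crosses 180°.
Leg 3: +177.19° → +145.59°, shortest Δλ = -31.6° (west) — does not cross 180°.
Total crossings: 2.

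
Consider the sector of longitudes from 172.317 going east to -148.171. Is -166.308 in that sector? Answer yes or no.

Band width going east from +172.317° to -148.171°: ((-148.171 − 172.317) mod 360) = 39.512°.
Offset of -166.308° east of the west edge: ((-166.308 − 172.317) mod 360) = 21.375°.
21.375° ≤ 39.512° ⇒ inside.

Yes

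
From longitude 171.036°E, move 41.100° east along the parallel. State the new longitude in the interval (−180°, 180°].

Start at +171.036°; shift +41.100° → +212.136°.
+212.136° lies outside (−180°, 180°]; subtract 360° → -147.864°.

147.864°W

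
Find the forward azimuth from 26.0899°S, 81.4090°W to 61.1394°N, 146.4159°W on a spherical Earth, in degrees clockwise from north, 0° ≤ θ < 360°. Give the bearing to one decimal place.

333.5°

Δλ = -146.4159 − -81.4090 = -65.0069°.
θ = atan2( sin Δλ · cos φ₂ , cos φ₁ · sin φ₂ − sin φ₁ · cos φ₂ · cos Δλ )
  = atan2(-0.43748, 0.87624) = -26.532° → normalised to [0°, 360°): 333.468°.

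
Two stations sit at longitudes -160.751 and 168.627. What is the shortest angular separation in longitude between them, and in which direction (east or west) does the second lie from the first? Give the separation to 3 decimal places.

Raw difference: 168.627 − -160.751 = 329.378°.
Normalise into (−180°, 180°]: 329.378° − 360° = -30.622°.
Negative ⇒ the second point lies to the west; separation 30.622°.

30.622° west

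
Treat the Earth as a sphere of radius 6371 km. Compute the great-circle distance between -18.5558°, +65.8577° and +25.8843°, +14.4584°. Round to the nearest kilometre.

7433 km

Δλ = 14.4584 − 65.8577 = -51.3993°.
Δφ = 25.8843 − -18.5558 = 44.4401°.
a = sin²(Δφ/2) + cos φ₁ · cos φ₂ · sin²(Δλ/2) = 0.303402.
c = 2·atan2(√a, √(1−a)) = 1.16669 rad → d = 6371·c ≈ 7433.00 km.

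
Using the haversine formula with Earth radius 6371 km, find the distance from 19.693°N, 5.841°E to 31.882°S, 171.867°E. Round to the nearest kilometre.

Δλ = 171.867 − 5.841 = 166.026°.
Δφ = -31.882 − 19.693 = -51.575°.
a = sin²(Δφ/2) + cos φ₁ · cos φ₂ · sin²(Δλ/2) = 0.976898.
c = 2·atan2(√a, √(1−a)) = 2.83642 rad → d = 6371·c ≈ 18070.86 km.

18071 km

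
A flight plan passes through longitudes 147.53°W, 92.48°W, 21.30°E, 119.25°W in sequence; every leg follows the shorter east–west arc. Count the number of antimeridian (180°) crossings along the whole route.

0

Leg 1: -147.53° → -92.48°, shortest Δλ = 55.05° (east) — does not cross 180°.
Leg 2: -92.48° → +21.30°, shortest Δλ = 113.78° (east) — does not cross 180°.
Leg 3: +21.30° → -119.25°, shortest Δλ = -140.55° (west) — does not cross 180°.
Total crossings: 0.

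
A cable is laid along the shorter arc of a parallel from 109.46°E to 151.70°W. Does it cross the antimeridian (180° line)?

Naïve |-151.70 − 109.46| = 261.16° > 180°, so the shorter arc goes the other way round — across 180°.
Signed shortest Δλ = ((-151.70 − 109.46 + 180) mod 360) − 180 = 98.84°.
Going east by 98.84° from +109.46° passes through 180° before reaching -151.70°.

Yes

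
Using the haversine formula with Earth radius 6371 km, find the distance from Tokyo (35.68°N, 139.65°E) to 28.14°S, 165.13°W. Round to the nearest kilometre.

9154 km

Δλ = -165.13 − 139.65 = -304.78°; wrapped into (−180°, 180°]: 55.22°.
Δφ = -28.14 − 35.68 = -63.82°.
a = sin²(Δφ/2) + cos φ₁ · cos φ₂ · sin²(Δλ/2) = 0.433250.
c = 2·atan2(√a, √(1−a)) = 1.43690 rad → d = 6371·c ≈ 9154.46 km.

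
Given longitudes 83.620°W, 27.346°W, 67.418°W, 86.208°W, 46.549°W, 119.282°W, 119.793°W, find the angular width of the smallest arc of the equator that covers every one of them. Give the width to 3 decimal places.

92.447°

Sort the longitudes: -119.793°, -119.282°, -86.208°, -83.620°, -67.418°, -46.549°, -27.346°.
Eastward gaps between consecutive values (wrapping around): 0.511°, 33.074°, 2.588°, 16.202°, 20.869°, 19.203°, 267.553°.
Largest gap = 267.553° ⇒ minimal covering band is its complement: 360° − 267.553° = 92.447°.
Band runs from -119.793° eastward to -27.346°.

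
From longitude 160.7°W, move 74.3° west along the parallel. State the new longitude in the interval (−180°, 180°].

125.0°E

Start at -160.7°; shift −74.3° → -235.0°.
-235.0° lies outside (−180°, 180°]; add 360° → +125.0°.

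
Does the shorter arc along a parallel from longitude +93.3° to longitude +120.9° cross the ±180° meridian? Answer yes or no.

Signed shortest Δλ = ((120.9 − 93.3 + 180) mod 360) − 180 = 27.6°.
Going east by 27.6° from +93.3° reaches +120.9° without touching 180°.

No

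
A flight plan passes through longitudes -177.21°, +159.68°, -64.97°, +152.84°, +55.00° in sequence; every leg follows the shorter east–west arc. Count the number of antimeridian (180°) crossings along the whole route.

3

Leg 1: -177.21° → +159.68°, shortest Δλ = -23.11° (west) — crosses 180°.
Leg 2: +159.68° → -64.97°, shortest Δλ = 135.35° (east) — crosses 180°.
Leg 3: -64.97° → +152.84°, shortest Δλ = -142.19° (west) — crosses 180°.
Leg 4: +152.84° → +55.00°, shortest Δλ = -97.84° (west) — does not cross 180°.
Total crossings: 3.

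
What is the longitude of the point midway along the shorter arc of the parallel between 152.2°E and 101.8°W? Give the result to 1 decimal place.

154.8°W

Signed shortest Δλ from +152.2° to -101.8° is +106.0°.
Midpoint longitude = +152.2° + (+106.0°)/2 = +152.2° + 53.0° = +205.2°.
Normalise into (−180°, 180°]: -154.8°.
(The naïve average (+152.2 + -101.8)/2 = 25.2° is on the wrong side of the globe.)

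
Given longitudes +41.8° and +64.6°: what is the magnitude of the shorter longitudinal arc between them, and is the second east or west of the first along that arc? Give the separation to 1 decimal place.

22.8° east

Raw difference: 64.6 − 41.8 = 22.8°.
Normalise into (−180°, 180°]: 22.8° stays 22.8°.
Positive ⇒ the second point lies to the east; separation 22.8°.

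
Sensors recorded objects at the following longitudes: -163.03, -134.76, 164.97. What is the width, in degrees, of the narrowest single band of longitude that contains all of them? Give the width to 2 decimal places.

Sort the longitudes: -163.03°, -134.76°, +164.97°.
Eastward gaps between consecutive values (wrapping around): 28.27°, 299.73°, 32.00°.
Largest gap = 299.73° ⇒ minimal covering band is its complement: 360° − 299.73° = 60.27°.
Band runs from +164.97° eastward to -134.76°, crossing the antimeridian.

60.27°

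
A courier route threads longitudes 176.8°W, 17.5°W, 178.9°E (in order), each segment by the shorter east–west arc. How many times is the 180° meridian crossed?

1

Leg 1: -176.8° → -17.5°, shortest Δλ = 159.3° (east) — does not cross 180°.
Leg 2: -17.5° → +178.9°, shortest Δλ = -163.6° (west) — crosses 180°.
Total crossings: 1.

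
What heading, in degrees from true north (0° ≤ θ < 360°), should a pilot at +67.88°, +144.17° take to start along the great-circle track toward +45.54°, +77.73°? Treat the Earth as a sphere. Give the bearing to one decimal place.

Δλ = 77.73 − 144.17 = -66.44°.
θ = atan2( sin Δλ · cos φ₂ , cos φ₁ · sin φ₂ − sin φ₁ · cos φ₂ · cos Δλ )
  = atan2(-0.64203, 0.00940) = -89.161° → normalised to [0°, 360°): 270.839°.

270.8°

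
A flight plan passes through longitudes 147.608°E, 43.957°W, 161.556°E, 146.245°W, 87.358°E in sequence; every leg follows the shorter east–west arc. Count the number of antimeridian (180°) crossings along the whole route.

4

Leg 1: +147.608° → -43.957°, shortest Δλ = 168.435° (east) — crosses 180°.
Leg 2: -43.957° → +161.556°, shortest Δλ = -154.487° (west) — crosses 180°.
Leg 3: +161.556° → -146.245°, shortest Δλ = 52.199° (east) — crosses 180°.
Leg 4: -146.245° → +87.358°, shortest Δλ = -126.397° (west) — crosses 180°.
Total crossings: 4.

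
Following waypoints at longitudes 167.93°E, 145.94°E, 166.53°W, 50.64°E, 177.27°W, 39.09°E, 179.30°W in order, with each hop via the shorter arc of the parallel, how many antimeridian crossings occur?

5

Leg 1: +167.93° → +145.94°, shortest Δλ = -21.99° (west) — does not cross 180°.
Leg 2: +145.94° → -166.53°, shortest Δλ = 47.53° (east) — crosses 180°.
Leg 3: -166.53° → +50.64°, shortest Δλ = -142.83° (west) — crosses 180°.
Leg 4: +50.64° → -177.27°, shortest Δλ = 132.09° (east) — crosses 180°.
Leg 5: -177.27° → +39.09°, shortest Δλ = -143.64° (west) — crosses 180°.
Leg 6: +39.09° → -179.30°, shortest Δλ = 141.61° (east) — crosses 180°.
Total crossings: 5.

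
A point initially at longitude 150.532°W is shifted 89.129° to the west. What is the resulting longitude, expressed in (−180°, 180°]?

120.339°E

Start at -150.532°; shift −89.129° → -239.661°.
-239.661° lies outside (−180°, 180°]; add 360° → +120.339°.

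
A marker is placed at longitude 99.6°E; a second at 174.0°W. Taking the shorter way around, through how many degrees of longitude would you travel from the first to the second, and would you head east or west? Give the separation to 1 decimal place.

Raw difference: -174.0 − 99.6 = -273.6°.
Normalise into (−180°, 180°]: -273.6° + 360° = 86.4°.
Positive ⇒ the second point lies to the east; separation 86.4°.

86.4° east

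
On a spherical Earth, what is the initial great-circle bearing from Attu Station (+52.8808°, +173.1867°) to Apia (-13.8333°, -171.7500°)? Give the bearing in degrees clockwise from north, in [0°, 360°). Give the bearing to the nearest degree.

164°

Δλ = -171.7500 − 173.1867 = -344.9367°; wrapped into (−180°, 180°]: 15.0633°.
θ = atan2( sin Δλ · cos φ₂ , cos φ₁ · sin φ₂ − sin φ₁ · cos φ₂ · cos Δλ )
  = atan2(0.25235, -0.89194) = 164.203° → normalised to [0°, 360°): 164.203°.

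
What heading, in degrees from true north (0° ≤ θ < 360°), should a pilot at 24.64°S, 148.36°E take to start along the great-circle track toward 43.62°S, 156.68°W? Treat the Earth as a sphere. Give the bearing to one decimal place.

127.4°

Δλ = -156.68 − 148.36 = -305.04°; wrapped into (−180°, 180°]: 54.96°.
θ = atan2( sin Δλ · cos φ₂ , cos φ₁ · sin φ₂ − sin φ₁ · cos φ₂ · cos Δλ )
  = atan2(0.59272, -0.45377) = 127.437° → normalised to [0°, 360°): 127.437°.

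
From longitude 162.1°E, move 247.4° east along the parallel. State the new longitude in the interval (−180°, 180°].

49.5°E

Start at +162.1°; shift +247.4° → +409.5°.
+409.5° lies outside (−180°, 180°]; subtract 360° → +49.5°.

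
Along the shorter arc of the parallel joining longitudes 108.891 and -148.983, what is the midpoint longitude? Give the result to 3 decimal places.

Signed shortest Δλ from +108.891° to -148.983° is +102.126°.
Midpoint longitude = +108.891° + (+102.126°)/2 = +108.891° + 51.063° = +159.954°.
(The naïve average (+108.891 + -148.983)/2 = -20.046° is on the wrong side of the globe.)

+159.954°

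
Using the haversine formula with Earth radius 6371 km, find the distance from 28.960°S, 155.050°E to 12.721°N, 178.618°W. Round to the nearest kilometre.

5430 km

Δλ = -178.618 − 155.050 = -333.668°; wrapped into (−180°, 180°]: 26.332°.
Δφ = 12.721 − -28.960 = 41.681°.
a = sin²(Δφ/2) + cos φ₁ · cos φ₂ · sin²(Δλ/2) = 0.170850.
c = 2·atan2(√a, √(1−a)) = 0.85224 rad → d = 6371·c ≈ 5429.60 km.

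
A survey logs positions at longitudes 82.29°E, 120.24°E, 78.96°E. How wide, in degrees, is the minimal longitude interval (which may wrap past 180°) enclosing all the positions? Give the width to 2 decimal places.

Sort the longitudes: +78.96°, +82.29°, +120.24°.
Eastward gaps between consecutive values (wrapping around): 3.33°, 37.95°, 318.72°.
Largest gap = 318.72° ⇒ minimal covering band is its complement: 360° − 318.72° = 41.28°.
Band runs from +78.96° eastward to +120.24°.

41.28°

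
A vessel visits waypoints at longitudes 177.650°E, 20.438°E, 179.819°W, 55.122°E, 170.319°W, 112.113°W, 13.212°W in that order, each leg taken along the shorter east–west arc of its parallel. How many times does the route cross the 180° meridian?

Leg 1: +177.650° → +20.438°, shortest Δλ = -157.212° (west) — does not cross 180°.
Leg 2: +20.438° → -179.819°, shortest Δλ = 159.743° (east) — crosses 180°.
Leg 3: -179.819° → +55.122°, shortest Δλ = -125.059° (west) — crosses 180°.
Leg 4: +55.122° → -170.319°, shortest Δλ = 134.559° (east) — crosses 180°.
Leg 5: -170.319° → -112.113°, shortest Δλ = 58.206° (east) — does not cross 180°.
Leg 6: -112.113° → -13.212°, shortest Δλ = 98.901° (east) — does not cross 180°.
Total crossings: 3.

3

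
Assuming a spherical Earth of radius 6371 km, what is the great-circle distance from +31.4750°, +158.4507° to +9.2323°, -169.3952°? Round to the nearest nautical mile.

2234 nmi

Δλ = -169.3952 − 158.4507 = -327.8459°; wrapped into (−180°, 180°]: 32.1541°.
Δφ = 9.2323 − 31.4750 = -22.2427°.
a = sin²(Δφ/2) + cos φ₁ · cos φ₂ · sin²(Δλ/2) = 0.101765.
c = 2·atan2(√a, √(1−a)) = 0.64936 rad → d = 6371·c ≈ 4137.08 km ≈ 2233.84 nmi.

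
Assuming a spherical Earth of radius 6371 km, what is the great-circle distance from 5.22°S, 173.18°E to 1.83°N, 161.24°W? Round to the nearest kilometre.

2947 km

Δλ = -161.24 − 173.18 = -334.42°; wrapped into (−180°, 180°]: 25.58°.
Δφ = 1.83 − -5.22 = 7.05°.
a = sin²(Δφ/2) + cos φ₁ · cos φ₂ · sin²(Δλ/2) = 0.052560.
c = 2·atan2(√a, √(1−a)) = 0.46264 rad → d = 6371·c ≈ 2947.46 km.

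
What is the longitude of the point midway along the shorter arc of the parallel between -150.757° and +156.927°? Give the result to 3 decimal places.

Signed shortest Δλ from -150.757° to +156.927° is -52.316°.
Midpoint longitude = -150.757° + (-52.316°)/2 = -150.757° − 26.158° = -176.915°.
(The naïve average (-150.757 + +156.927)/2 = 3.085° is on the wrong side of the globe.)

-176.915°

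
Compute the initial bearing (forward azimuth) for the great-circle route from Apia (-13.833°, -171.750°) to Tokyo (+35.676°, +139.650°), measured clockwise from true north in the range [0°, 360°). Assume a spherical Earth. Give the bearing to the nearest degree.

319°

Δλ = 139.650 − -171.750 = 311.400°; wrapped into (−180°, 180°]: -48.600°.
θ = atan2( sin Δλ · cos φ₂ , cos φ₁ · sin φ₂ − sin φ₁ · cos φ₂ · cos Δλ )
  = atan2(-0.60934, 0.69473) = -41.254° → normalised to [0°, 360°): 318.746°.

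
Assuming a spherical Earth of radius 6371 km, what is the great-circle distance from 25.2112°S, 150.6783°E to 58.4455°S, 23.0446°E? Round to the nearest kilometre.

9536 km

Δλ = 23.0446 − 150.6783 = -127.6337°.
Δφ = -58.4455 − -25.2112 = -33.2343°.
a = sin²(Δφ/2) + cos φ₁ · cos φ₂ · sin²(Δλ/2) = 0.463063.
c = 2·atan2(√a, √(1−a)) = 1.49685 rad → d = 6371·c ≈ 9536.46 km.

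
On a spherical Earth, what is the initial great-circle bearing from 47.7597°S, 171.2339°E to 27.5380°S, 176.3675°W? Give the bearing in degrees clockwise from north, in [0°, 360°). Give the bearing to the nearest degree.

Δλ = -176.3675 − 171.2339 = -347.6014°; wrapped into (−180°, 180°]: 12.3986°.
θ = atan2( sin Δλ · cos φ₂ , cos φ₁ · sin φ₂ − sin φ₁ · cos φ₂ · cos Δλ )
  = atan2(0.19039, 0.33034) = 29.956° → normalised to [0°, 360°): 29.956°.

30°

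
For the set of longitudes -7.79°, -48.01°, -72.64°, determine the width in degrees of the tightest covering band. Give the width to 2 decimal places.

64.85°

Sort the longitudes: -72.64°, -48.01°, -7.79°.
Eastward gaps between consecutive values (wrapping around): 24.63°, 40.22°, 295.15°.
Largest gap = 295.15° ⇒ minimal covering band is its complement: 360° − 295.15° = 64.85°.
Band runs from -72.64° eastward to -7.79°.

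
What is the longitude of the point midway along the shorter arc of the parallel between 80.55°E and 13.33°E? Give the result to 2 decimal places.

46.94°E

Signed shortest Δλ from +80.55° to +13.33° is -67.22°.
Midpoint longitude = +80.55° + (-67.22°)/2 = +80.55° − 33.61° = +46.94°.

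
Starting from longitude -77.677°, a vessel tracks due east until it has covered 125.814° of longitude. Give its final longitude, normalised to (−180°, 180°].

Start at -77.677°; shift +125.814° → +48.137°.
+48.137° already lies in (−180°, 180°].

+48.137°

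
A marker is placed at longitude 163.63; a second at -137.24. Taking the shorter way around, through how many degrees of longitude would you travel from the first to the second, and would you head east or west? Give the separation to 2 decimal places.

Raw difference: -137.24 − 163.63 = -300.87°.
Normalise into (−180°, 180°]: -300.87° + 360° = 59.13°.
Positive ⇒ the second point lies to the east; separation 59.13°.

59.13° east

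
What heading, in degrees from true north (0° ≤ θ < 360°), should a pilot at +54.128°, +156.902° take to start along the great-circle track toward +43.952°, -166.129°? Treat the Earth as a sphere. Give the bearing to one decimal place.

97.8°

Δλ = -166.129 − 156.902 = -323.031°; wrapped into (−180°, 180°]: 36.969°.
θ = atan2( sin Δλ · cos φ₂ , cos φ₁ · sin φ₂ − sin φ₁ · cos φ₂ · cos Δλ )
  = atan2(0.43295, -0.05939) = 97.811° → normalised to [0°, 360°): 97.811°.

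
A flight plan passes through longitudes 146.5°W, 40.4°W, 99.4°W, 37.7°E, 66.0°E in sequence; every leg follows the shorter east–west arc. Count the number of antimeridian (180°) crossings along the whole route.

0

Leg 1: -146.5° → -40.4°, shortest Δλ = 106.1° (east) — does not cross 180°.
Leg 2: -40.4° → -99.4°, shortest Δλ = -59.0° (west) — does not cross 180°.
Leg 3: -99.4° → +37.7°, shortest Δλ = 137.1° (east) — does not cross 180°.
Leg 4: +37.7° → +66.0°, shortest Δλ = 28.3° (east) — does not cross 180°.
Total crossings: 0.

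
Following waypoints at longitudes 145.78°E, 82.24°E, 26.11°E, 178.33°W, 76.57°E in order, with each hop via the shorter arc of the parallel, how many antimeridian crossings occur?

2

Leg 1: +145.78° → +82.24°, shortest Δλ = -63.54° (west) — does not cross 180°.
Leg 2: +82.24° → +26.11°, shortest Δλ = -56.13° (west) — does not cross 180°.
Leg 3: +26.11° → -178.33°, shortest Δλ = 155.56° (east) — crosses 180°.
Leg 4: -178.33° → +76.57°, shortest Δλ = -105.1° (west) — crosses 180°.
Total crossings: 2.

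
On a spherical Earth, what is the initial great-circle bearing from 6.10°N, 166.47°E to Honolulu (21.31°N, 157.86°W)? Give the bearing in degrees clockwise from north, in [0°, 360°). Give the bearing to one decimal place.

62.7°

Δλ = -157.86 − 166.47 = -324.33°; wrapped into (−180°, 180°]: 35.67°.
θ = atan2( sin Δλ · cos φ₂ , cos φ₁ · sin φ₂ − sin φ₁ · cos φ₂ · cos Δλ )
  = atan2(0.54325, 0.28093) = 62.655° → normalised to [0°, 360°): 62.655°.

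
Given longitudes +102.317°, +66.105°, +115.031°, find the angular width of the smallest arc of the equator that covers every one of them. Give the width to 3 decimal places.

Sort the longitudes: +66.105°, +102.317°, +115.031°.
Eastward gaps between consecutive values (wrapping around): 36.212°, 12.714°, 311.074°.
Largest gap = 311.074° ⇒ minimal covering band is its complement: 360° − 311.074° = 48.926°.
Band runs from +66.105° eastward to +115.031°.

48.926°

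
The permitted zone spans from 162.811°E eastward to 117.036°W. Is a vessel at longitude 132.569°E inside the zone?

Band width going east from +162.811° to -117.036°: ((-117.036 − 162.811) mod 360) = 80.153°.
Offset of +132.569° east of the west edge: ((132.569 − 162.811) mod 360) = 329.758°.
329.758° > 80.153° ⇒ outside.

No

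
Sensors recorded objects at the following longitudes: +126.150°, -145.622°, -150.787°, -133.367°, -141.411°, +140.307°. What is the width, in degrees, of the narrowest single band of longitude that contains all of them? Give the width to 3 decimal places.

Sort the longitudes: -150.787°, -145.622°, -141.411°, -133.367°, +126.150°, +140.307°.
Eastward gaps between consecutive values (wrapping around): 5.165°, 4.211°, 8.044°, 259.517°, 14.157°, 68.906°.
Largest gap = 259.517° ⇒ minimal covering band is its complement: 360° − 259.517° = 100.483°.
Band runs from +126.150° eastward to -133.367°, crossing the antimeridian.

100.483°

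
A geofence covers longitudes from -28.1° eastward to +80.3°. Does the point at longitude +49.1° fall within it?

Band width going east from -28.1° to +80.3°: ((80.3 − -28.1) mod 360) = 108.4°.
Offset of +49.1° east of the west edge: ((49.1 − -28.1) mod 360) = 77.2°.
77.2° ≤ 108.4° ⇒ inside.

Yes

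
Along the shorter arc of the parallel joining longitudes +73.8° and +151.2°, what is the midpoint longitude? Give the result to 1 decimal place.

Signed shortest Δλ from +73.8° to +151.2° is +77.4°.
Midpoint longitude = +73.8° + (+77.4°)/2 = +73.8° + 38.7° = +112.5°.

+112.5°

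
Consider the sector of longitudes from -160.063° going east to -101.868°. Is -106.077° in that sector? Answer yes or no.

Yes

Band width going east from -160.063° to -101.868°: ((-101.868 − -160.063) mod 360) = 58.195°.
Offset of -106.077° east of the west edge: ((-106.077 − -160.063) mod 360) = 53.986°.
53.986° ≤ 58.195° ⇒ inside.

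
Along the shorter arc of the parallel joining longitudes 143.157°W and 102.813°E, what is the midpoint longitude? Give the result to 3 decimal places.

Signed shortest Δλ from -143.157° to +102.813° is -114.030°.
Midpoint longitude = -143.157° + (-114.030°)/2 = -143.157° − 57.015° = -200.172°.
Normalise into (−180°, 180°]: +159.828°.
(The naïve average (-143.157 + +102.813)/2 = -20.172° is on the wrong side of the globe.)

159.828°E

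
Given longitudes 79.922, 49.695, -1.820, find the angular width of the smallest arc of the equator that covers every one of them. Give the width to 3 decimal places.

81.742°

Sort the longitudes: -1.820°, +49.695°, +79.922°.
Eastward gaps between consecutive values (wrapping around): 51.515°, 30.227°, 278.258°.
Largest gap = 278.258° ⇒ minimal covering band is its complement: 360° − 278.258° = 81.742°.
Band runs from -1.820° eastward to +79.922°.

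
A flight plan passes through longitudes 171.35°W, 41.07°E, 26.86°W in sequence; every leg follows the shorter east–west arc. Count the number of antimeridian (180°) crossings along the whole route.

1

Leg 1: -171.35° → +41.07°, shortest Δλ = -147.58° (west) — crosses 180°.
Leg 2: +41.07° → -26.86°, shortest Δλ = -67.93° (west) — does not cross 180°.
Total crossings: 1.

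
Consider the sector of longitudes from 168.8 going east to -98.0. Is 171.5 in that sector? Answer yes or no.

Yes

Band width going east from +168.8° to -98.0°: ((-98.0 − 168.8) mod 360) = 93.2°.
Offset of +171.5° east of the west edge: ((171.5 − 168.8) mod 360) = 2.7°.
2.7° ≤ 93.2° ⇒ inside.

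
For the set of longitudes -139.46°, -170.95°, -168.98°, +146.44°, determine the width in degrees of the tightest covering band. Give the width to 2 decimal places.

74.10°

Sort the longitudes: -170.95°, -168.98°, -139.46°, +146.44°.
Eastward gaps between consecutive values (wrapping around): 1.97°, 29.52°, 285.90°, 42.61°.
Largest gap = 285.90° ⇒ minimal covering band is its complement: 360° − 285.90° = 74.10°.
Band runs from +146.44° eastward to -139.46°, crossing the antimeridian.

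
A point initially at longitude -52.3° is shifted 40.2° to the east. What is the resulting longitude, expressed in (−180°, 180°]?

Start at -52.3°; shift +40.2° → -12.1°.
-12.1° already lies in (−180°, 180°].

-12.1°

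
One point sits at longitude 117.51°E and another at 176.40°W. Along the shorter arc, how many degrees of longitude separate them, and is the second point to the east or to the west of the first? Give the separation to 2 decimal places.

66.09° east

Raw difference: -176.40 − 117.51 = -293.91°.
Normalise into (−180°, 180°]: -293.91° + 360° = 66.09°.
Positive ⇒ the second point lies to the east; separation 66.09°.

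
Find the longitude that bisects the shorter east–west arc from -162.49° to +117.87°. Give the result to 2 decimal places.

Signed shortest Δλ from -162.49° to +117.87° is -79.64°.
Midpoint longitude = -162.49° + (-79.64°)/2 = -162.49° − 39.82° = -202.31°.
Normalise into (−180°, 180°]: +157.69°.
(The naïve average (-162.49 + +117.87)/2 = -22.31° is on the wrong side of the globe.)

+157.69°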